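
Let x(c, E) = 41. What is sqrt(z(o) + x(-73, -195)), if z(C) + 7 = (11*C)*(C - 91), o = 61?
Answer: 8*I*sqrt(314) ≈ 141.76*I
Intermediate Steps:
z(C) = -7 + 11*C*(-91 + C) (z(C) = -7 + (11*C)*(C - 91) = -7 + (11*C)*(-91 + C) = -7 + 11*C*(-91 + C))
sqrt(z(o) + x(-73, -195)) = sqrt((-7 - 1001*61 + 11*61**2) + 41) = sqrt((-7 - 61061 + 11*3721) + 41) = sqrt((-7 - 61061 + 40931) + 41) = sqrt(-20137 + 41) = sqrt(-20096) = 8*I*sqrt(314)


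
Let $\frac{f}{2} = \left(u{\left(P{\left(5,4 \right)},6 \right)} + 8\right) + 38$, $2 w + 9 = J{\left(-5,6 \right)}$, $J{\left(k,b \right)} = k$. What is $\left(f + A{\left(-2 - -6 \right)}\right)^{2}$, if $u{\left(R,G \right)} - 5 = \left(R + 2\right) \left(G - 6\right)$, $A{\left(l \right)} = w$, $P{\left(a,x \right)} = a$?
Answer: $9025$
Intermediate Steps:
$w = -7$ ($w = - \frac{9}{2} + \frac{1}{2} \left(-5\right) = - \frac{9}{2} - \frac{5}{2} = -7$)
$A{\left(l \right)} = -7$
$u{\left(R,G \right)} = 5 + \left(-6 + G\right) \left(2 + R\right)$ ($u{\left(R,G \right)} = 5 + \left(R + 2\right) \left(G - 6\right) = 5 + \left(2 + R\right) \left(-6 + G\right) = 5 + \left(-6 + G\right) \left(2 + R\right)$)
$f = 102$ ($f = 2 \left(\left(\left(-7 - 30 + 2 \cdot 6 + 6 \cdot 5\right) + 8\right) + 38\right) = 2 \left(\left(\left(-7 - 30 + 12 + 30\right) + 8\right) + 38\right) = 2 \left(\left(5 + 8\right) + 38\right) = 2 \left(13 + 38\right) = 2 \cdot 51 = 102$)
$\left(f + A{\left(-2 - -6 \right)}\right)^{2} = \left(102 - 7\right)^{2} = 95^{2} = 9025$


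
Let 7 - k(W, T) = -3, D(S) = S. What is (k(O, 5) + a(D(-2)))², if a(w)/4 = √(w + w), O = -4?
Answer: 36 + 160*I ≈ 36.0 + 160.0*I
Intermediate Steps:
k(W, T) = 10 (k(W, T) = 7 - 1*(-3) = 7 + 3 = 10)
a(w) = 4*√2*√w (a(w) = 4*√(w + w) = 4*√(2*w) = 4*(√2*√w) = 4*√2*√w)
(k(O, 5) + a(D(-2)))² = (10 + 4*√2*√(-2))² = (10 + 4*√2*(I*√2))² = (10 + 8*I)²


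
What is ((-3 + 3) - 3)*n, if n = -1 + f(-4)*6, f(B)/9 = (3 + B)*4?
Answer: 651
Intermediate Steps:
f(B) = 108 + 36*B (f(B) = 9*((3 + B)*4) = 9*(12 + 4*B) = 108 + 36*B)
n = -217 (n = -1 + (108 + 36*(-4))*6 = -1 + (108 - 144)*6 = -1 - 36*6 = -1 - 216 = -217)
((-3 + 3) - 3)*n = ((-3 + 3) - 3)*(-217) = (0 - 3)*(-217) = -3*(-217) = 651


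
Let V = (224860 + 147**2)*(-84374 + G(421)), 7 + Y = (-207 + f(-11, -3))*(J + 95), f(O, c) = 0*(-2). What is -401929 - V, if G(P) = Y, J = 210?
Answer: 36357719075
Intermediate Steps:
f(O, c) = 0
Y = -63142 (Y = -7 + (-207 + 0)*(210 + 95) = -7 - 207*305 = -7 - 63135 = -63142)
G(P) = -63142
V = -36358121004 (V = (224860 + 147**2)*(-84374 - 63142) = (224860 + 21609)*(-147516) = 246469*(-147516) = -36358121004)
-401929 - V = -401929 - 1*(-36358121004) = -401929 + 36358121004 = 36357719075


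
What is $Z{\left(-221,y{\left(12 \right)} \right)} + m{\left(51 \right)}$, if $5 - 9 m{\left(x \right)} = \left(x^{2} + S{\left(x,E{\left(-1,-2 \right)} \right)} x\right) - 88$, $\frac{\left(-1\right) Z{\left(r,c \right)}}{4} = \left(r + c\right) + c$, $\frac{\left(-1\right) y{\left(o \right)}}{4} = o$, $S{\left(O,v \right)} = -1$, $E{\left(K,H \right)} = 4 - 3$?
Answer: $995$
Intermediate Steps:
$E{\left(K,H \right)} = 1$
$y{\left(o \right)} = - 4 o$
$Z{\left(r,c \right)} = - 8 c - 4 r$ ($Z{\left(r,c \right)} = - 4 \left(\left(r + c\right) + c\right) = - 4 \left(\left(c + r\right) + c\right) = - 4 \left(r + 2 c\right) = - 8 c - 4 r$)
$m{\left(x \right)} = \frac{31}{3} - \frac{x^{2}}{9} + \frac{x}{9}$ ($m{\left(x \right)} = \frac{5}{9} - \frac{\left(x^{2} - x\right) - 88}{9} = \frac{5}{9} - \frac{-88 + x^{2} - x}{9} = \frac{5}{9} + \left(\frac{88}{9} - \frac{x^{2}}{9} + \frac{x}{9}\right) = \frac{31}{3} - \frac{x^{2}}{9} + \frac{x}{9}$)
$Z{\left(-221,y{\left(12 \right)} \right)} + m{\left(51 \right)} = \left(- 8 \left(\left(-4\right) 12\right) - -884\right) + \left(\frac{31}{3} - \frac{51^{2}}{9} + \frac{1}{9} \cdot 51\right) = \left(\left(-8\right) \left(-48\right) + 884\right) + \left(\frac{31}{3} - 289 + \frac{17}{3}\right) = \left(384 + 884\right) + \left(\frac{31}{3} - 289 + \frac{17}{3}\right) = 1268 - 273 = 995$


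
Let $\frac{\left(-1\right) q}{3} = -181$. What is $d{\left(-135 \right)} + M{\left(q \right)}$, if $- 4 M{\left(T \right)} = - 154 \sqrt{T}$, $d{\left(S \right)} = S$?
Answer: $-135 + \frac{77 \sqrt{543}}{2} \approx 762.14$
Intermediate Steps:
$q = 543$ ($q = \left(-3\right) \left(-181\right) = 543$)
$M{\left(T \right)} = \frac{77 \sqrt{T}}{2}$ ($M{\left(T \right)} = - \frac{\left(-154\right) \sqrt{T}}{4} = \frac{77 \sqrt{T}}{2}$)
$d{\left(-135 \right)} + M{\left(q \right)} = -135 + \frac{77 \sqrt{543}}{2}$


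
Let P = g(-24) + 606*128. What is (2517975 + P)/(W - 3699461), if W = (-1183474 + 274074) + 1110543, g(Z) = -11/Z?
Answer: -62293043/83959632 ≈ -0.74194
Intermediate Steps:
P = 1861643/24 (P = -11/(-24) + 606*128 = -11*(-1/24) + 77568 = 11/24 + 77568 = 1861643/24 ≈ 77569.)
W = 201143 (W = -909400 + 1110543 = 201143)
(2517975 + P)/(W - 3699461) = (2517975 + 1861643/24)/(201143 - 3699461) = (62293043/24)/(-3498318) = (62293043/24)*(-1/3498318) = -62293043/83959632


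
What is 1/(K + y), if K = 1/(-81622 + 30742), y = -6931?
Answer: -50880/352649281 ≈ -0.00014428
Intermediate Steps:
K = -1/50880 (K = 1/(-50880) = -1/50880 ≈ -1.9654e-5)
1/(K + y) = 1/(-1/50880 - 6931) = 1/(-352649281/50880) = -50880/352649281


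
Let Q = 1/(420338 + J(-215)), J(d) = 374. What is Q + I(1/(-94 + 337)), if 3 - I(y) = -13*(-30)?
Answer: -162815543/420712 ≈ -387.00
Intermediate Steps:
I(y) = -387 (I(y) = 3 - (-13)*(-30) = 3 - 1*390 = 3 - 390 = -387)
Q = 1/420712 (Q = 1/(420338 + 374) = 1/420712 ≈ 2.3769e-6)
Q + I(1/(-94 + 337)) = 1/420712 - 387 = -162815543/420712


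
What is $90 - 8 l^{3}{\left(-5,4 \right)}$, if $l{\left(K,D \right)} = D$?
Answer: $-422$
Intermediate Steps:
$90 - 8 l^{3}{\left(-5,4 \right)} = 90 - 8 \cdot 4^{3} = 90 - 512 = -422$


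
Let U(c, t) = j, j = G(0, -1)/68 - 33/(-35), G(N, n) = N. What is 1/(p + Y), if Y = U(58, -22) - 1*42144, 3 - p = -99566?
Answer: 35/2009908 ≈ 1.7414e-5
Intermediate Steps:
p = 99569 (p = 3 - 1*(-99566) = 3 + 99566 = 99569)
j = 33/35 (j = 0/68 - 33/(-35) = 0*(1/68) - 33*(-1/35) = 0 + 33/35 = 33/35 ≈ 0.94286)
U(c, t) = 33/35
Y = -1475007/35 (Y = 33/35 - 1*42144 = 33/35 - 42144 = -1475007/35 ≈ -42143.)
1/(p + Y) = 1/(99569 - 1475007/35) = 1/(2009908/35) = 35/2009908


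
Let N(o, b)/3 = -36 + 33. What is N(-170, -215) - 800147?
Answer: -800156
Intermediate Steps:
N(o, b) = -9 (N(o, b) = 3*(-36 + 33) = 3*(-3) = -9)
N(-170, -215) - 800147 = -9 - 800147 = -800156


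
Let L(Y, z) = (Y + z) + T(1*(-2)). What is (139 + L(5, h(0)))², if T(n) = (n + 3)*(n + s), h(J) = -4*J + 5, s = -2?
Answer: 21025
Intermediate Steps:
h(J) = 5 - 4*J
T(n) = (-2 + n)*(3 + n) (T(n) = (n + 3)*(n - 2) = (3 + n)*(-2 + n) = (-2 + n)*(3 + n))
L(Y, z) = -4 + Y + z (L(Y, z) = (Y + z) + (-6 + 1*(-2) + (1*(-2))²) = (Y + z) + (-6 - 2 + (-2)²) = (Y + z) + (-6 - 2 + 4) = (Y + z) - 4 = -4 + Y + z)
(139 + L(5, h(0)))² = (139 + (-4 + 5 + (5 - 4*0)))² = (139 + (-4 + 5 + (5 + 0)))² = (139 + (-4 + 5 + 5))² = (139 + 6)² = 145² = 21025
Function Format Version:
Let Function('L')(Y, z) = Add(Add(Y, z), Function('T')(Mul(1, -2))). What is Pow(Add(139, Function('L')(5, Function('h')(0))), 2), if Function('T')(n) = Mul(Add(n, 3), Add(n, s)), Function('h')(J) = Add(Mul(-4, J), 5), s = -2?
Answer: 21025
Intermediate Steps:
Function('h')(J) = Add(5, Mul(-4, J))
Function('T')(n) = Mul(Add(-2, n), Add(3, n)) (Function('T')(n) = Mul(Add(n, 3), Add(n, -2)) = Mul(Add(3, n), Add(-2, n)) = Mul(Add(-2, n), Add(3, n)))
Function('L')(Y, z) = Add(-4, Y, z) (Function('L')(Y, z) = Add(Add(Y, z), Add(-6, Mul(1, -2), Pow(Mul(1, -2), 2))) = Add(Add(Y, z), Add(-6, -2, Pow(-2, 2))) = Add(Add(Y, z), Add(-6, -2, 4)) = Add(Add(Y, z), -4) = Add(-4, Y, z))
Pow(Add(139, Function('L')(5, Function('h')(0))), 2) = Pow(Add(139, Add(-4, 5, Add(5, Mul(-4, 0)))), 2) = Pow(Add(139, Add(-4, 5, Add(5, 0))), 2) = Pow(Add(139, Add(-4, 5, 5)), 2) = Pow(Add(139, 6), 2) = Pow(145, 2) = 21025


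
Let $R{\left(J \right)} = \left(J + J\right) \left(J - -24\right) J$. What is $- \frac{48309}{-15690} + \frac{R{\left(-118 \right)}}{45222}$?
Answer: $- \frac{6481211947}{118255530} \approx -54.807$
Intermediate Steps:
$R{\left(J \right)} = 2 J^{2} \left(24 + J\right)$ ($R{\left(J \right)} = 2 J \left(J + 24\right) J = 2 J \left(24 + J\right) J = 2 J^{2} \left(24 + J\right)$)
$- \frac{48309}{-15690} + \frac{R{\left(-118 \right)}}{45222} = - \frac{48309}{-15690} + \frac{2 \left(-118\right)^{2} \left(24 - 118\right)}{45222} = \left(-48309\right) \left(- \frac{1}{15690}\right) + 2 \cdot 13924 \left(-94\right) \frac{1}{45222} = \frac{16103}{5230} - \frac{1308856}{22611} = - \frac{6481211947}{118255530}$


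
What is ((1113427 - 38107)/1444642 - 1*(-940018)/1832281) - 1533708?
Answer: -2029853273112483070/1323495044201 ≈ -1.5337e+6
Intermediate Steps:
((1113427 - 38107)/1444642 - 1*(-940018)/1832281) - 1533708 = (1075320*(1/1444642) + 940018*(1/1832281)) - 1533708 = (537660/722321 + 940018/1832281) - 1533708 = 1664138944238/1323495044201 - 1533708 = -2029853273112483070/1323495044201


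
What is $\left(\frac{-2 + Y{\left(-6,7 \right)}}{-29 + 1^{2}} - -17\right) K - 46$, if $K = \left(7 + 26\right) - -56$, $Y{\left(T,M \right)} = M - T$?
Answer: $\frac{40097}{28} \approx 1432.0$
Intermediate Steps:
$K = 89$ ($K = 33 + 56 = 89$)
$\left(\frac{-2 + Y{\left(-6,7 \right)}}{-29 + 1^{2}} - -17\right) K - 46 = \left(\frac{-2 + \left(7 - -6\right)}{-29 + 1^{2}} - -17\right) 89 - 46 = \left(\frac{-2 + \left(7 + 6\right)}{-29 + 1} + 17\right) 89 - 46 = \left(\frac{-2 + 13}{-28} + 17\right) 89 - 46 = \left(11 \left(- \frac{1}{28}\right) + 17\right) 89 - 46 = \left(- \frac{11}{28} + 17\right) 89 - 46 = \frac{465}{28} \cdot 89 - 46 = \frac{41385}{28} - 46 = \frac{40097}{28}$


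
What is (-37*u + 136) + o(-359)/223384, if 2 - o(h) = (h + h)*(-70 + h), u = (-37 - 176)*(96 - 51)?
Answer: 19813022721/55846 ≈ 3.5478e+5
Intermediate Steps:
u = -9585 (u = -213*45 = -9585)
o(h) = 2 - 2*h*(-70 + h) (o(h) = 2 - (h + h)*(-70 + h) = 2 - 2*h*(-70 + h))
(-37*u + 136) + o(-359)/223384 = (-37*(-9585) + 136) + (2 - 2*(-359)² + 140*(-359))/223384 = (354645 + 136) + (2 - 2*128881 - 50260)*(1/223384) = 354781 + (2 - 257762 - 50260)*(1/223384) = 354781 - 308020*1/223384 = 354781 - 77005/55846 = 19813022721/55846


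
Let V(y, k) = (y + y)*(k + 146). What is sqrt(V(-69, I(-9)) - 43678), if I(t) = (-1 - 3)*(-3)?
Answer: I*sqrt(65482) ≈ 255.89*I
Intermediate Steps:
I(t) = 12 (I(t) = -4*(-3) = 12)
V(y, k) = 2*y*(146 + k) (V(y, k) = (2*y)*(146 + k) = 2*y*(146 + k))
sqrt(V(-69, I(-9)) - 43678) = sqrt(2*(-69)*(146 + 12) - 43678) = sqrt(2*(-69)*158 - 43678) = sqrt(-21804 - 43678) = sqrt(-65482) = I*sqrt(65482)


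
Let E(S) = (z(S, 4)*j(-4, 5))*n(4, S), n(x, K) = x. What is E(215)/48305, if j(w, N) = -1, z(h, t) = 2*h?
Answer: -344/9661 ≈ -0.035607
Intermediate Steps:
E(S) = -8*S (E(S) = ((2*S)*(-1))*4 = -2*S*4 = -8*S)
E(215)/48305 = -8*215/48305 = -1720*1/48305 = -344/9661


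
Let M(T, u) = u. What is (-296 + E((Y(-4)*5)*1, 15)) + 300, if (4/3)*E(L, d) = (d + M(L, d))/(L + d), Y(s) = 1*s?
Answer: -1/2 ≈ -0.50000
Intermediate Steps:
Y(s) = s
E(L, d) = 3*d/(2*(L + d)) (E(L, d) = 3*((d + d)/(L + d))/4 = 3*((2*d)/(L + d))/4 = 3*(2*d/(L + d))/4 = 3*d/(2*(L + d)))
(-296 + E((Y(-4)*5)*1, 15)) + 300 = (-296 + (3/2)*15/(-4*5*1 + 15)) + 300 = (-296 + (3/2)*15/(-20*1 + 15)) + 300 = (-296 + (3/2)*15/(-20 + 15)) + 300 = (-296 + (3/2)*15/(-5)) + 300 = (-296 + (3/2)*15*(-1/5)) + 300 = (-296 - 9/2) + 300 = -601/2 + 300 = -1/2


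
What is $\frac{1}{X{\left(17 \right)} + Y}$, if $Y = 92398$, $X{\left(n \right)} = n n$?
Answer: $\frac{1}{92687} \approx 1.0789 \cdot 10^{-5}$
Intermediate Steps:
$X{\left(n \right)} = n^{2}$
$\frac{1}{X{\left(17 \right)} + Y} = \frac{1}{17^{2} + 92398} = \frac{1}{289 + 92398} = \frac{1}{92687}$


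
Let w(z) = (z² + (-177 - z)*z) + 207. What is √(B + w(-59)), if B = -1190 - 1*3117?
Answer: √6343 ≈ 79.643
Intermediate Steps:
w(z) = 207 + z² + z*(-177 - z) (w(z) = (z² + z*(-177 - z)) + 207 = 207 + z² + z*(-177 - z))
B = -4307 (B = -1190 - 3117 = -4307)
√(B + w(-59)) = √(-4307 + (207 - 177*(-59))) = √(-4307 + (207 + 10443)) = √(-4307 + 10650) = √6343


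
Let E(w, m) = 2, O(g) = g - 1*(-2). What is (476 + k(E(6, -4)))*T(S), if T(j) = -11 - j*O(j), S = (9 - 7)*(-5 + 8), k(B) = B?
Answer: -28202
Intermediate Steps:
O(g) = 2 + g (O(g) = g + 2 = 2 + g)
S = 6 (S = 2*3 = 6)
T(j) = -11 - j*(2 + j)
(476 + k(E(6, -4)))*T(S) = (476 + 2)*(-11 - 1*6*(2 + 6)) = 478*(-11 - 1*6*8) = 478*(-11 - 48) = 478*(-59) = -28202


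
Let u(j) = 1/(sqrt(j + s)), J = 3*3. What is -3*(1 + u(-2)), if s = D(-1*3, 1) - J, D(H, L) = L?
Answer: -3 + 3*I*sqrt(10)/10 ≈ -3.0 + 0.94868*I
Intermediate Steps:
J = 9
s = -8 (s = 1 - 1*9 = 1 - 9 = -8)
u(j) = 1/sqrt(-8 + j) (u(j) = 1/(sqrt(j - 8)) = 1/(sqrt(-8 + j)) = 1/sqrt(-8 + j))
-3*(1 + u(-2)) = -3*(1 + 1/sqrt(-8 - 2)) = -3*(1 + 1/sqrt(-10)) = -3*(1 - I*sqrt(10)/10) = -3 + 3*I*sqrt(10)/10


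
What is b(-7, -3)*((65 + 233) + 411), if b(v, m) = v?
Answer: -4963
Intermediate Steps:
b(-7, -3)*((65 + 233) + 411) = -7*((65 + 233) + 411) = -7*(298 + 411) = -7*709 = -4963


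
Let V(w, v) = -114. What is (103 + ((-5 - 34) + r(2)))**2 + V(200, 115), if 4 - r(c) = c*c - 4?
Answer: 4510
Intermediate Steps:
r(c) = 8 - c**2 (r(c) = 4 - (c*c - 4) = 4 - (c**2 - 4) = 4 - (-4 + c**2) = 4 + (4 - c**2) = 8 - c**2)
(103 + ((-5 - 34) + r(2)))**2 + V(200, 115) = (103 + ((-5 - 34) + (8 - 1*2**2)))**2 - 114 = (103 + (-39 + (8 - 1*4)))**2 - 114 = (103 + (-39 + (8 - 4)))**2 - 114 = (103 + (-39 + 4))**2 - 114 = (103 - 35)**2 - 114 = 68**2 - 114 = 4624 - 114 = 4510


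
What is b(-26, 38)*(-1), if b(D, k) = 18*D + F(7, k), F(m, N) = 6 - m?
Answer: 469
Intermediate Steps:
b(D, k) = -1 + 18*D (b(D, k) = 18*D + (6 - 1*7) = 18*D + (6 - 7) = 18*D - 1 = -1 + 18*D)
b(-26, 38)*(-1) = (-1 + 18*(-26))*(-1) = (-1 - 468)*(-1) = -469*(-1) = 469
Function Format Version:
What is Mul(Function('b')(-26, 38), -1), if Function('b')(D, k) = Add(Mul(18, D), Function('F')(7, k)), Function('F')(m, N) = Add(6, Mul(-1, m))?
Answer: 469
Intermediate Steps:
Function('b')(D, k) = Add(-1, Mul(18, D)) (Function('b')(D, k) = Add(Mul(18, D), Add(6, Mul(-1, 7))) = Add(Mul(18, D), Add(6, -7)) = Add(Mul(18, D), -1) = Add(-1, Mul(18, D)))
Mul(Function('b')(-26, 38), -1) = Mul(Add(-1, Mul(18, -26)), -1) = Mul(Add(-1, -468), -1) = Mul(-469, -1) = 469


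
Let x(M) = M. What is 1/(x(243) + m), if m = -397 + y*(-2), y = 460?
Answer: -1/1074 ≈ -0.00093110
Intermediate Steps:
m = -1317 (m = -397 + 460*(-2) = -397 - 920 = -1317)
1/(x(243) + m) = 1/(243 - 1317) = 1/(-1074) = -1/1074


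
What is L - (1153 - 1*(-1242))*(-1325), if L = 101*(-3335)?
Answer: 2836540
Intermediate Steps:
L = -336835
L - (1153 - 1*(-1242))*(-1325) = -336835 - (1153 - 1*(-1242))*(-1325) = -336835 - (1153 + 1242)*(-1325) = -336835 - 2395*(-1325) = -336835 - 1*(-3173375) = -336835 + 3173375 = 2836540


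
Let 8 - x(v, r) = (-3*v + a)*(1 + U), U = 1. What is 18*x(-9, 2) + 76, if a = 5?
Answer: -932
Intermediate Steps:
x(v, r) = -2 + 6*v (x(v, r) = 8 - (-3*v + 5)*(1 + 1) = 8 - (5 - 3*v)*2 = 8 - (10 - 6*v) = 8 + (-10 + 6*v) = -2 + 6*v)
18*x(-9, 2) + 76 = 18*(-2 + 6*(-9)) + 76 = 18*(-2 - 54) + 76 = 18*(-56) + 76 = -1008 + 76 = -932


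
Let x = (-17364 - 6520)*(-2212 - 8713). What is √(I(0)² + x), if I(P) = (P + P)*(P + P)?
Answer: 10*√2609327 ≈ 16153.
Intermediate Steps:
I(P) = 4*P² (I(P) = (2*P)*(2*P) = 4*P²)
x = 260932700 (x = -23884*(-10925) = 260932700)
√(I(0)² + x) = √((4*0²)² + 260932700) = √((4*0)² + 260932700) = √(0² + 260932700) = √(0 + 260932700) = √260932700 = 10*√2609327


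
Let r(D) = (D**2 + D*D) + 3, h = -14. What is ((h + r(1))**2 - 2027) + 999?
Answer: -947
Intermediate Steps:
r(D) = 3 + 2*D**2 (r(D) = (D**2 + D**2) + 3 = 2*D**2 + 3 = 3 + 2*D**2)
((h + r(1))**2 - 2027) + 999 = ((-14 + (3 + 2*1**2))**2 - 2027) + 999 = ((-14 + (3 + 2*1))**2 - 2027) + 999 = ((-14 + (3 + 2))**2 - 2027) + 999 = ((-14 + 5)**2 - 2027) + 999 = ((-9)**2 - 2027) + 999 = (81 - 2027) + 999 = -1946 + 999 = -947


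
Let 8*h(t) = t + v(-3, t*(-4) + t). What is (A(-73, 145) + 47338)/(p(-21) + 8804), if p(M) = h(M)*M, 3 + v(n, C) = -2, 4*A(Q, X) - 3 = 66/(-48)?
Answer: 1514829/283912 ≈ 5.3356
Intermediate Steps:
A(Q, X) = 13/32 (A(Q, X) = ¾ + (66/(-48))/4 = ¾ + (66*(-1/48))/4 = ¾ + (¼)*(-11/8) = ¾ - 11/32 = 13/32)
v(n, C) = -5 (v(n, C) = -3 - 2 = -5)
h(t) = -5/8 + t/8 (h(t) = (t - 5)/8 = (-5 + t)/8 = -5/8 + t/8)
p(M) = M*(-5/8 + M/8) (p(M) = (-5/8 + M/8)*M = M*(-5/8 + M/8))
(A(-73, 145) + 47338)/(p(-21) + 8804) = (13/32 + 47338)/((⅛)*(-21)*(-5 - 21) + 8804) = 1514829/(32*((⅛)*(-21)*(-26) + 8804)) = 1514829/(32*(273/4 + 8804)) = 1514829/(32*(35489/4)) = (1514829/32)*(4/35489) = 1514829/283912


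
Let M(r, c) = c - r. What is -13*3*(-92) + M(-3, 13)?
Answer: 3604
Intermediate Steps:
-13*3*(-92) + M(-3, 13) = -13*3*(-92) + (13 - 1*(-3)) = -39*(-92) + (13 + 3) = 3588 + 16 = 3604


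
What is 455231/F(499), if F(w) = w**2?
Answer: 455231/249001 ≈ 1.8282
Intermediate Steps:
455231/F(499) = 455231/(499**2) = 455231/249001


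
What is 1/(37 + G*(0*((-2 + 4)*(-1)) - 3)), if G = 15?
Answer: -⅛ ≈ -0.12500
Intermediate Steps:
1/(37 + G*(0*((-2 + 4)*(-1)) - 3)) = 1/(37 + 15*(0*((-2 + 4)*(-1)) - 3)) = 1/(37 + 15*(0*(2*(-1)) - 3)) = 1/(37 + 15*(0*(-2) - 3)) = 1/(37 + 15*(0 - 3)) = 1/(37 + 15*(-3)) = 1/(37 - 45) = 1/(-8) = -⅛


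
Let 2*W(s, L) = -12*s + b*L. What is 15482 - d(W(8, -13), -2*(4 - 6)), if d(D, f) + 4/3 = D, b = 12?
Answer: 46828/3 ≈ 15609.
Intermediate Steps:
W(s, L) = -6*s + 6*L (W(s, L) = (-12*s + 12*L)/2 = -6*s + 6*L)
d(D, f) = -4/3 + D
15482 - d(W(8, -13), -2*(4 - 6)) = 15482 - (-4/3 + (-6*8 + 6*(-13))) = 15482 - (-4/3 + (-48 - 78)) = 15482 - (-4/3 - 126) = 15482 - 1*(-382/3) = 15482 + 382/3 = 46828/3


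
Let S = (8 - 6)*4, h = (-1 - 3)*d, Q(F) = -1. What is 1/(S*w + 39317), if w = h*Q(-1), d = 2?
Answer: 1/39381 ≈ 2.5393e-5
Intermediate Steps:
h = -8 (h = (-1 - 3)*2 = -4*2 = -8)
S = 8 (S = 2*4 = 8)
w = 8 (w = -8*(-1) = 8)
1/(S*w + 39317) = 1/(8*8 + 39317) = 1/(64 + 39317) = 1/39381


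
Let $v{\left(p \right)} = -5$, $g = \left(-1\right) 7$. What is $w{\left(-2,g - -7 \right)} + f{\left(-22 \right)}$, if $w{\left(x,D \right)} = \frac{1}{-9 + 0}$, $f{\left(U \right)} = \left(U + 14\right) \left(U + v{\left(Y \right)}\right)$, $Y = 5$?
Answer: $\frac{1943}{9} \approx 215.89$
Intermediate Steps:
$g = -7$
$f{\left(U \right)} = \left(-5 + U\right) \left(14 + U\right)$ ($f{\left(U \right)} = \left(U + 14\right) \left(U - 5\right) = \left(14 + U\right) \left(-5 + U\right) = \left(-5 + U\right) \left(14 + U\right)$)
$w{\left(x,D \right)} = - \frac{1}{9}$ ($w{\left(x,D \right)} = \frac{1}{-9} = - \frac{1}{9}$)
$w{\left(-2,g - -7 \right)} + f{\left(-22 \right)} = - \frac{1}{9} + \left(-70 + \left(-22\right)^{2} + 9 \left(-22\right)\right) = - \frac{1}{9} - -216 = - \frac{1}{9} + 216 = \frac{1943}{9}$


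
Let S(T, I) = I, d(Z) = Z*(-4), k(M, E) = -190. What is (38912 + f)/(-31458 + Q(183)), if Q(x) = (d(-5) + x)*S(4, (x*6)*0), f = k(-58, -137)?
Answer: -19361/15729 ≈ -1.2309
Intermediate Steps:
d(Z) = -4*Z
f = -190
Q(x) = 0 (Q(x) = (-4*(-5) + x)*((x*6)*0) = (20 + x)*((6*x)*0) = (20 + x)*0 = 0)
(38912 + f)/(-31458 + Q(183)) = (38912 - 190)/(-31458 + 0) = 38722/(-31458) = 38722*(-1/31458) = -19361/15729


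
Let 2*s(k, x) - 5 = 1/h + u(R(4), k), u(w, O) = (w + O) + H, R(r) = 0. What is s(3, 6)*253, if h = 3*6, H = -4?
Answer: 18469/36 ≈ 513.03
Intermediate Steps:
h = 18
u(w, O) = -4 + O + w (u(w, O) = (w + O) - 4 = (O + w) - 4 = -4 + O + w)
s(k, x) = 19/36 + k/2 (s(k, x) = 5/2 + (1/18 + (-4 + k + 0))/2 = 5/2 + (1/18 + (-4 + k))/2 = 5/2 + (-71/18 + k)/2 = 5/2 + (-71/36 + k/2) = 19/36 + k/2)
s(3, 6)*253 = (19/36 + (1/2)*3)*253 = (19/36 + 3/2)*253 = (73/36)*253 = 18469/36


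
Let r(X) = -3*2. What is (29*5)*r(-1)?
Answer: -870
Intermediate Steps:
r(X) = -6
(29*5)*r(-1) = (29*5)*(-6) = 145*(-6) = -870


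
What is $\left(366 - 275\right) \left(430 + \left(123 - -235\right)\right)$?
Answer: $71708$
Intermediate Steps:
$\left(366 - 275\right) \left(430 + \left(123 - -235\right)\right) = 91 \left(430 + \left(123 + 235\right)\right) = 91 \left(430 + 358\right) = 91 \cdot 788 = 71708$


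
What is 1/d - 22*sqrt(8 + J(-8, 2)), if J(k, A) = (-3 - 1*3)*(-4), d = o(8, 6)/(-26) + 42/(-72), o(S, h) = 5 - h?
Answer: -156/85 - 88*sqrt(2) ≈ -126.29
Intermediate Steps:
d = -85/156 (d = (5 - 1*6)/(-26) + 42/(-72) = (5 - 6)*(-1/26) + 42*(-1/72) = -1*(-1/26) - 7/12 = 1/26 - 7/12 = -85/156 ≈ -0.54487)
J(k, A) = 24 (J(k, A) = (-3 - 3)*(-4) = -6*(-4) = 24)
1/d - 22*sqrt(8 + J(-8, 2)) = 1/(-85/156) - 22*sqrt(8 + 24) = -156/85 - 88*sqrt(2)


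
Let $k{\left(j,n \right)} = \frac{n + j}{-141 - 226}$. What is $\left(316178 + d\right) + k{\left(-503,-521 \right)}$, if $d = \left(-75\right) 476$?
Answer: $\frac{102936450}{367} \approx 2.8048 \cdot 10^{5}$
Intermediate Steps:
$k{\left(j,n \right)} = - \frac{j}{367} - \frac{n}{367}$ ($k{\left(j,n \right)} = \frac{j + n}{-367} = \left(j + n\right) \left(- \frac{1}{367}\right) = - \frac{j}{367} - \frac{n}{367}$)
$d = -35700$
$\left(316178 + d\right) + k{\left(-503,-521 \right)} = \left(316178 - 35700\right) - - \frac{1024}{367} = 280478 + \left(\frac{503}{367} + \frac{521}{367}\right) = 280478 + \frac{1024}{367} = \frac{102936450}{367}$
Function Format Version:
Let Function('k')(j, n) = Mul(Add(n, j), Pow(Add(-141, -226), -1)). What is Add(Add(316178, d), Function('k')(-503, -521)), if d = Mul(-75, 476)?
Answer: Rational(102936450, 367) ≈ 2.8048e+5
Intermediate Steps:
Function('k')(j, n) = Add(Mul(Rational(-1, 367), j), Mul(Rational(-1, 367), n)) (Function('k')(j, n) = Mul(Add(j, n), Pow(-367, -1)) = Mul(Add(j, n), Rational(-1, 367)) = Add(Mul(Rational(-1, 367), j), Mul(Rational(-1, 367), n)))
d = -35700
Add(Add(316178, d), Function('k')(-503, -521)) = Add(Add(316178, -35700), Add(Mul(Rational(-1, 367), -503), Mul(Rational(-1, 367), -521))) = Add(280478, Add(Rational(503, 367), Rational(521, 367))) = Add(280478, Rational(1024, 367)) = Rational(102936450, 367)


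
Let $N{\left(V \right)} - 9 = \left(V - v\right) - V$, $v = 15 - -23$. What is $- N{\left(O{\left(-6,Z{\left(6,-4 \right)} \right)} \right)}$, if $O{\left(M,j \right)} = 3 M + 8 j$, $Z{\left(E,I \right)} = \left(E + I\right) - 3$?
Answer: $29$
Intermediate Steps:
$Z{\left(E,I \right)} = -3 + E + I$
$v = 38$ ($v = 15 + 23 = 38$)
$N{\left(V \right)} = -29$ ($N{\left(V \right)} = 9 + \left(\left(V - 38\right) - V\right) = 9 + \left(\left(-38 + V\right) - V\right) = 9 - 38 = -29$)
$- N{\left(O{\left(-6,Z{\left(6,-4 \right)} \right)} \right)} = \left(-1\right) \left(-29\right) = 29$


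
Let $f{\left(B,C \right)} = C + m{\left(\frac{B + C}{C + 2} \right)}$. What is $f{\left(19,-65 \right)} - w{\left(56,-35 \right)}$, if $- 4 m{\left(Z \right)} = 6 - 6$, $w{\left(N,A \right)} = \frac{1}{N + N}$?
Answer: $- \frac{7281}{112} \approx -65.009$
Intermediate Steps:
$w{\left(N,A \right)} = \frac{1}{2 N}$
$m{\left(Z \right)} = 0$ ($m{\left(Z \right)} = - \frac{6 - 6}{4} = \left(- \frac{1}{4}\right) 0 = 0$)
$f{\left(B,C \right)} = C$ ($f{\left(B,C \right)} = C + 0 = C$)
$f{\left(19,-65 \right)} - w{\left(56,-35 \right)} = -65 - \frac{1}{2 \cdot 56} = -65 - \frac{1}{2} \cdot \frac{1}{56} = -65 - \frac{1}{112} = - \frac{7281}{112}$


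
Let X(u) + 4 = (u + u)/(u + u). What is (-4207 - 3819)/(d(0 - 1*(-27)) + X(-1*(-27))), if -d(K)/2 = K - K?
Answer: 8026/3 ≈ 2675.3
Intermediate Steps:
X(u) = -3 (X(u) = -4 + (u + u)/(u + u) = -4 + (2*u)/((2*u)) = -4 + (2*u)*(1/(2*u)) = -4 + 1 = -3)
d(K) = 0 (d(K) = -2*(K - K) = -2*0 = 0)
(-4207 - 3819)/(d(0 - 1*(-27)) + X(-1*(-27))) = (-4207 - 3819)/(0 - 3) = -8026/(-3) = -8026*(-⅓) = 8026/3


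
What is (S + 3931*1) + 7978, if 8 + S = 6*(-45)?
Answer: 11631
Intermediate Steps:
S = -278 (S = -8 + 6*(-45) = -8 - 270 = -278)
(S + 3931*1) + 7978 = (-278 + 3931*1) + 7978 = (-278 + 3931) + 7978 = 3653 + 7978 = 11631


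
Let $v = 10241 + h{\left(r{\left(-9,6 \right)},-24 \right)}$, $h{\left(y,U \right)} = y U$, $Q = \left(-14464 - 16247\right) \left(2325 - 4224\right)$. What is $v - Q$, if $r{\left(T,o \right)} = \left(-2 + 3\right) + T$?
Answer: $-58309756$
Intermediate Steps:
$Q = 58320189$ ($Q = \left(-30711\right) \left(-1899\right) = 58320189$)
$r{\left(T,o \right)} = 1 + T$
$h{\left(y,U \right)} = U y$
$v = 10433$ ($v = 10241 - 24 \left(1 - 9\right) = 10241 - -192 = 10241 + 192 = 10433$)
$v - Q = 10433 - 58320189 = -58309756$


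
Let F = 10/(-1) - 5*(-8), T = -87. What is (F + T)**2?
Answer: 3249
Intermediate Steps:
F = 30 (F = 10*(-1) + 40 = -10 + 40 = 30)
(F + T)**2 = (30 - 87)**2 = (-57)**2 = 3249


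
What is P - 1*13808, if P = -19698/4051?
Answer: -55955906/4051 ≈ -13813.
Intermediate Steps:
P = -19698/4051 (P = -19698*1/4051 = -19698/4051 ≈ -4.8625)
P - 1*13808 = -19698/4051 - 1*13808 = -19698/4051 - 13808 = -55955906/4051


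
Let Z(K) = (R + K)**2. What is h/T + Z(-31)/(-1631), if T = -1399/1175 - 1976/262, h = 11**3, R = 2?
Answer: -335280225554/2192339639 ≈ -152.93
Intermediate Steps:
h = 1331
Z(K) = (2 + K)**2
T = -1344169/153925 (T = -1399*1/1175 - 1976*1/262 = -1399/1175 - 988/131 = -1344169/153925 ≈ -8.7326)
h/T + Z(-31)/(-1631) = 1331/(-1344169/153925) + (2 - 31)**2/(-1631) = 1331*(-153925/1344169) + (-29)**2*(-1/1631) = -204874175/1344169 + 841*(-1/1631) = -204874175/1344169 - 841/1631 = -335280225554/2192339639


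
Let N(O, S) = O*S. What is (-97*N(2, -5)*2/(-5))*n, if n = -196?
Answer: 76048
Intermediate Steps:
(-97*N(2, -5)*2/(-5))*n = -97*2*(-5)*2/(-5)*(-196) = -(-970)*2*(-⅕)*(-196) = -(-970)*(-2)/5*(-196) = -97*4*(-196) = -388*(-196) = 76048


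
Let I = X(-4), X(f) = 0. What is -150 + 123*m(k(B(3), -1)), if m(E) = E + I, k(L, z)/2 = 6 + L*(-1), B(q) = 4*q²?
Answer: -7530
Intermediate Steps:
k(L, z) = 12 - 2*L (k(L, z) = 2*(6 + L*(-1)) = 2*(6 - L) = 12 - 2*L)
I = 0
m(E) = E (m(E) = E + 0 = E)
-150 + 123*m(k(B(3), -1)) = -150 + 123*(12 - 8*3²) = -150 + 123*(12 - 8*9) = -150 + 123*(12 - 2*36) = -150 + 123*(12 - 72) = -150 + 123*(-60) = -150 - 7380 = -7530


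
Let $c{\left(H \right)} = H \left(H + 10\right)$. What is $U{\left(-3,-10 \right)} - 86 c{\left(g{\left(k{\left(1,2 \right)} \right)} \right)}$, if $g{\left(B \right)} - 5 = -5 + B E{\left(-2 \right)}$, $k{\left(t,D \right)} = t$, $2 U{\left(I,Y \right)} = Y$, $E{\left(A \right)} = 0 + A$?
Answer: $1371$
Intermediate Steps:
$E{\left(A \right)} = A$
$U{\left(I,Y \right)} = \frac{Y}{2}$
$g{\left(B \right)} = - 2 B$ ($g{\left(B \right)} = 5 + \left(-5 + B \left(-2\right)\right) = 5 - \left(5 + 2 B\right) = - 2 B$)
$c{\left(H \right)} = H \left(10 + H\right)$
$U{\left(-3,-10 \right)} - 86 c{\left(g{\left(k{\left(1,2 \right)} \right)} \right)} = \frac{1}{2} \left(-10\right) - 86 \left(-2\right) 1 \left(10 - 2\right) = -5 - 86 \left(- 2 \left(10 - 2\right)\right) = -5 - 86 \left(\left(-2\right) 8\right) = -5 - -1376 = -5 + 1376 = 1371$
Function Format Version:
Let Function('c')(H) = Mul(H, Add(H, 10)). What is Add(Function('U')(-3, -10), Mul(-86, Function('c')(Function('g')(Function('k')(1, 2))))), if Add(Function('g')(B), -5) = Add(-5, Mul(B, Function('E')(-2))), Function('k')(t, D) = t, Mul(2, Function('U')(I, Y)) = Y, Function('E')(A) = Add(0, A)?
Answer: 1371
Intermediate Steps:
Function('E')(A) = A
Function('U')(I, Y) = Mul(Rational(1, 2), Y)
Function('g')(B) = Mul(-2, B) (Function('g')(B) = Add(5, Add(-5, Mul(B, -2))) = Add(5, Add(-5, Mul(-2, B))) = Mul(-2, B))
Function('c')(H) = Mul(H, Add(10, H))
Add(Function('U')(-3, -10), Mul(-86, Function('c')(Function('g')(Function('k')(1, 2))))) = Add(Mul(Rational(1, 2), -10), Mul(-86, Mul(Mul(-2, 1), Add(10, Mul(-2, 1))))) = Add(-5, Mul(-86, Mul(-2, Add(10, -2)))) = Add(-5, Mul(-86, Mul(-2, 8))) = Add(-5, Mul(-86, -16)) = Add(-5, 1376) = 1371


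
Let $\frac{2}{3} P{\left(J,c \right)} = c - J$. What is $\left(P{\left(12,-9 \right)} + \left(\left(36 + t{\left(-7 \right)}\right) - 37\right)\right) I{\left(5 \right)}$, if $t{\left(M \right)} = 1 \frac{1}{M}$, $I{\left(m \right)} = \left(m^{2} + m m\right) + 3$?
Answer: $- \frac{24221}{14} \approx -1730.1$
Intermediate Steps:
$P{\left(J,c \right)} = - \frac{3 J}{2} + \frac{3 c}{2}$ ($P{\left(J,c \right)} = \frac{3 \left(c - J\right)}{2} = - \frac{3 J}{2} + \frac{3 c}{2}$)
$I{\left(m \right)} = 3 + 2 m^{2}$ ($I{\left(m \right)} = \left(m^{2} + m^{2}\right) + 3 = 2 m^{2} + 3 = 3 + 2 m^{2}$)
$t{\left(M \right)} = \frac{1}{M}$
$\left(P{\left(12,-9 \right)} + \left(\left(36 + t{\left(-7 \right)}\right) - 37\right)\right) I{\left(5 \right)} = \left(\left(\left(- \frac{3}{2}\right) 12 + \frac{3}{2} \left(-9\right)\right) - \left(1 + \frac{1}{7}\right)\right) \left(3 + 2 \cdot 5^{2}\right) = \left(\left(-18 - \frac{27}{2}\right) + \left(\left(36 - \frac{1}{7}\right) - 37\right)\right) \left(3 + 2 \cdot 25\right) = \left(- \frac{63}{2} + \left(\frac{251}{7} - 37\right)\right) \left(3 + 50\right) = \left(- \frac{63}{2} - \frac{8}{7}\right) 53 = \left(- \frac{457}{14}\right) 53 = - \frac{24221}{14}$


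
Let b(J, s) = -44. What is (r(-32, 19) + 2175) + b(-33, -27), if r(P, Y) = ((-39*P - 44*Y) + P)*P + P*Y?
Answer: -10637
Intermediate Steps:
r(P, Y) = P*Y + P*(-44*Y - 38*P) (r(P, Y) = ((-44*Y - 39*P) + P)*P + P*Y = (-44*Y - 38*P)*P + P*Y = P*(-44*Y - 38*P) + P*Y = P*Y + P*(-44*Y - 38*P))
(r(-32, 19) + 2175) + b(-33, -27) = (-1*(-32)*(38*(-32) + 43*19) + 2175) - 44 = (-1*(-32)*(-1216 + 817) + 2175) - 44 = (-1*(-32)*(-399) + 2175) - 44 = (-12768 + 2175) - 44 = -10593 - 44 = -10637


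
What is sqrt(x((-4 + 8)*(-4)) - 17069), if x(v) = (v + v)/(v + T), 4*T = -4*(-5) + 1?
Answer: I*sqrt(31555077)/43 ≈ 130.64*I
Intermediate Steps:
T = 21/4 (T = (-4*(-5) + 1)/4 = (20 + 1)/4 = (1/4)*21 = 21/4 ≈ 5.2500)
x(v) = 2*v/(21/4 + v) (x(v) = (v + v)/(v + 21/4) = (2*v)/(21/4 + v) = 2*v/(21/4 + v))
sqrt(x((-4 + 8)*(-4)) - 17069) = sqrt(8*((-4 + 8)*(-4))/(21 + 4*((-4 + 8)*(-4))) - 17069) = sqrt(8*(4*(-4))/(21 + 4*(4*(-4))) - 17069) = sqrt(8*(-16)/(21 + 4*(-16)) - 17069) = sqrt(8*(-16)/(21 - 64) - 17069) = sqrt(8*(-16)/(-43) - 17069) = sqrt(8*(-16)*(-1/43) - 17069) = sqrt(128/43 - 17069) = sqrt(-733839/43) = I*sqrt(31555077)/43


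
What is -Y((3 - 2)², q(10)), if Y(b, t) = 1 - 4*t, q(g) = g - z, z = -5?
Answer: 59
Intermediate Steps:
q(g) = 5 + g (q(g) = g - 1*(-5) = g + 5 = 5 + g)
-Y((3 - 2)², q(10)) = -(1 - 4*(5 + 10)) = -(1 - 4*15) = -(1 - 60) = -1*(-59) = 59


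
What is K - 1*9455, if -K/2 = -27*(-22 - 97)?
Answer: -15881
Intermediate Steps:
K = -6426 (K = -(-54)*(-22 - 97) = -(-54)*(-119) = -2*3213 = -6426)
K - 1*9455 = -6426 - 1*9455 = -6426 - 9455 = -15881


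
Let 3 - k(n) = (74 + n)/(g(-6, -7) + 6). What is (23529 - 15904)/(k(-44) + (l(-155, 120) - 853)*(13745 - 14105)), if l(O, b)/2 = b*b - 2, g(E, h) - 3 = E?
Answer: -7625/10059487 ≈ -0.00075799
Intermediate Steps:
g(E, h) = 3 + E
l(O, b) = -4 + 2*b² (l(O, b) = 2*(b*b - 2) = 2*(b² - 2) = 2*(-2 + b²) = -4 + 2*b²)
k(n) = -65/3 - n/3 (k(n) = 3 - (74 + n)/((3 - 6) + 6) = 3 - (74 + n)/(-3 + 6) = 3 - (74 + n)/3 = 3 - (74/3 + n/3) = 3 + (-74/3 - n/3) = -65/3 - n/3)
(23529 - 15904)/(k(-44) + (l(-155, 120) - 853)*(13745 - 14105)) = (23529 - 15904)/((-65/3 - ⅓*(-44)) + ((-4 + 2*120²) - 853)*(13745 - 14105)) = 7625/((-65/3 + 44/3) + ((-4 + 2*14400) - 853)*(-360)) = 7625/(-7 + ((-4 + 28800) - 853)*(-360)) = 7625/(-7 + (28796 - 853)*(-360)) = 7625/(-7 + 27943*(-360)) = 7625/(-7 - 10059480) = 7625/(-10059487) = 7625*(-1/10059487) = -7625/10059487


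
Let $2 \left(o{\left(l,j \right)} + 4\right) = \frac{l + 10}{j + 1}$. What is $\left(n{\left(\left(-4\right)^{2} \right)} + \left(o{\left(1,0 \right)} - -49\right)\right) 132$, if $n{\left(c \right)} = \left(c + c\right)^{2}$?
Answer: $141834$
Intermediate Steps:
$o{\left(l,j \right)} = -4 + \frac{10 + l}{2 \left(1 + j\right)}$ ($o{\left(l,j \right)} = -4 + \frac{\left(l + 10\right) \frac{1}{j + 1}}{2} = -4 + \frac{\left(10 + l\right) \frac{1}{1 + j}}{2} = -4 + \frac{\frac{1}{1 + j} \left(10 + l\right)}{2} = -4 + \frac{10 + l}{2 \left(1 + j\right)}$)
$n{\left(c \right)} = 4 c^{2}$ ($n{\left(c \right)} = \left(2 c\right)^{2} = 4 c^{2}$)
$\left(n{\left(\left(-4\right)^{2} \right)} + \left(o{\left(1,0 \right)} - -49\right)\right) 132 = \left(4 \left(\left(-4\right)^{2}\right)^{2} + \left(\frac{2 + 1 - 0}{2 \left(1 + 0\right)} - -49\right)\right) 132 = \left(4 \cdot 16^{2} + \left(\frac{2 + 1 + 0}{2 \cdot 1} + 49\right)\right) 132 = \left(4 \cdot 256 + \left(\frac{1}{2} \cdot 1 \cdot 3 + 49\right)\right) 132 = \left(1024 + \left(\frac{3}{2} + 49\right)\right) 132 = \left(1024 + \frac{101}{2}\right) 132 = \frac{2149}{2} \cdot 132 = 141834$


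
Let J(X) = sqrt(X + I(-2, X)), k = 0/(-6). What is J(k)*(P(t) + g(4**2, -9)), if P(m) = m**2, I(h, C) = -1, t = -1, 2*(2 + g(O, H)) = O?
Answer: 7*I ≈ 7.0*I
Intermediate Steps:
g(O, H) = -2 + O/2
k = 0 (k = 0*(-1/6) = 0)
J(X) = sqrt(-1 + X) (J(X) = sqrt(X - 1) = sqrt(-1 + X))
J(k)*(P(t) + g(4**2, -9)) = sqrt(-1 + 0)*((-1)**2 + (-2 + (1/2)*4**2)) = sqrt(-1)*(1 + (-2 + (1/2)*16)) = I*(1 + (-2 + 8)) = I*(1 + 6) = I*7 = 7*I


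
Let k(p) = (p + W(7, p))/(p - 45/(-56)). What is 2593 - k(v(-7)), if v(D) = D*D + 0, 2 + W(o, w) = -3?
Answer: 7229413/2789 ≈ 2592.1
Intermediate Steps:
W(o, w) = -5 (W(o, w) = -2 - 3 = -5)
v(D) = D**2 (v(D) = D**2 + 0 = D**2)
k(p) = (-5 + p)/(45/56 + p) (k(p) = (p - 5)/(p - 45/(-56)) = (-5 + p)/(p - 45*(-1/56)) = (-5 + p)/(p + 45/56) = (-5 + p)/(45/56 + p))
2593 - k(v(-7)) = 2593 - 56*(-5 + (-7)**2)/(45 + 56*(-7)**2) = 2593 - 56*(-5 + 49)/(45 + 56*49) = 2593 - 56*44/(45 + 2744) = 2593 - 56*44/2789 = 2593 - 1*2464/2789 = 2593 - 2464/2789 = 7229413/2789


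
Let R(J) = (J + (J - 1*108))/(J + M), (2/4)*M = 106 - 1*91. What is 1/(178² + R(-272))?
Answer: 121/3834090 ≈ 3.1559e-5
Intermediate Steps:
M = 30 (M = 2*(106 - 1*91) = 2*(106 - 91) = 2*15 = 30)
R(J) = (-108 + 2*J)/(30 + J) (R(J) = (J + (J - 1*108))/(J + 30) = (J + (J - 108))/(30 + J) = (J + (-108 + J))/(30 + J) = (-108 + 2*J)/(30 + J))
1/(178² + R(-272)) = 1/(178² + 2*(-54 - 272)/(30 - 272)) = 1/(31684 + 2*(-326)/(-242)) = 1/(31684 + 2*(-1/242)*(-326)) = 1/(31684 + 326/121) = 1/(3834090/121) = 121/3834090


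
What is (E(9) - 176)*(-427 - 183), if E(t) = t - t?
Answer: 107360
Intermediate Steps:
E(t) = 0
(E(9) - 176)*(-427 - 183) = (0 - 176)*(-427 - 183) = -176*(-610) = 107360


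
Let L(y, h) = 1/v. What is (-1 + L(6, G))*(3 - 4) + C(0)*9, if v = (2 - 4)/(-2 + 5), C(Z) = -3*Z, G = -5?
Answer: 5/2 ≈ 2.5000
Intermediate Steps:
v = -⅔ (v = -2/3 = -2*⅓ = -⅔ ≈ -0.66667)
L(y, h) = -3/2 (L(y, h) = 1/(-⅔) = -3/2)
(-1 + L(6, G))*(3 - 4) + C(0)*9 = (-1 - 3/2)*(3 - 4) - 3*0*9 = -5/2*(-1) + 0*9 = 5/2 + 0 = 5/2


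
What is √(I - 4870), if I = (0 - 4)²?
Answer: I*√4854 ≈ 69.671*I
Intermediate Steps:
I = 16 (I = (-4)² = 16)
√(I - 4870) = √(16 - 4870) = √(-4854) = I*√4854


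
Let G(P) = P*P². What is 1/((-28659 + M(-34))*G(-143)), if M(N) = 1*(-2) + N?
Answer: 1/83910119865 ≈ 1.1918e-11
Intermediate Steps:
M(N) = -2 + N
G(P) = P³
1/((-28659 + M(-34))*G(-143)) = 1/((-28659 + (-2 - 34))*((-143)³)) = 1/(-28659 - 36*(-2924207)) = -1/2924207/(-28695) = -1/28695*(-1/2924207) = 1/83910119865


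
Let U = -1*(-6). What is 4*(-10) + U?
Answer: -34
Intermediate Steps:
U = 6
4*(-10) + U = 4*(-10) + 6 = -40 + 6 = -34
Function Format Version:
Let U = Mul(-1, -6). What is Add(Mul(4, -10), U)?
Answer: -34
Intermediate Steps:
U = 6
Add(Mul(4, -10), U) = Add(Mul(4, -10), 6) = Add(-40, 6) = -34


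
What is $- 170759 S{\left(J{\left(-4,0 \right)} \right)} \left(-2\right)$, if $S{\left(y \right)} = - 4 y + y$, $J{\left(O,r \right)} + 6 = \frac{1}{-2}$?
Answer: $6659601$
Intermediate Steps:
$J{\left(O,r \right)} = - \frac{13}{2}$ ($J{\left(O,r \right)} = -6 + \frac{1}{-2} = -6 - \frac{1}{2} = - \frac{13}{2}$)
$S{\left(y \right)} = - 3 y$
$- 170759 S{\left(J{\left(-4,0 \right)} \right)} \left(-2\right) = - 170759 \left(-3\right) \left(- \frac{13}{2}\right) \left(-2\right) = - 170759 \cdot \frac{39}{2} \left(-2\right) = \left(-170759\right) \left(-39\right) = 6659601$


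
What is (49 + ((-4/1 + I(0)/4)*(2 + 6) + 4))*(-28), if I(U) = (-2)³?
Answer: -140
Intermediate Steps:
I(U) = -8
(49 + ((-4/1 + I(0)/4)*(2 + 6) + 4))*(-28) = (49 + ((-4/1 - 8/4)*(2 + 6) + 4))*(-28) = (49 + ((-4*1 - 8*¼)*8 + 4))*(-28) = (49 + ((-4 - 2)*8 + 4))*(-28) = (49 + (-6*8 + 4))*(-28) = (49 + (-48 + 4))*(-28) = (49 - 44)*(-28) = 5*(-28) = -140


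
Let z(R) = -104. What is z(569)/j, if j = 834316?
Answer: -26/208579 ≈ -0.00012465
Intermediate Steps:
z(569)/j = -104/834316 = -104*1/834316 = -26/208579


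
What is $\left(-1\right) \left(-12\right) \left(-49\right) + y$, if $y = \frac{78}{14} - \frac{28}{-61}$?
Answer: $- \frac{248501}{427} \approx -581.97$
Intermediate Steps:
$y = \frac{2575}{427}$ ($y = 78 \cdot \frac{1}{14} - - \frac{28}{61} = \frac{39}{7} + \frac{28}{61} = \frac{2575}{427} \approx 6.0304$)
$\left(-1\right) \left(-12\right) \left(-49\right) + y = \left(-1\right) \left(-12\right) \left(-49\right) + \frac{2575}{427} = 12 \left(-49\right) + \frac{2575}{427} = -588 + \frac{2575}{427} = - \frac{248501}{427}$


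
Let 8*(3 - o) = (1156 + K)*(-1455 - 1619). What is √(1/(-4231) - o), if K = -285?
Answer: I*√23965250140703/8462 ≈ 578.52*I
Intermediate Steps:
o = 1338739/4 (o = 3 - (1156 - 285)*(-1455 - 1619)/8 = 3 - 871*(-3074)/8 = 3 - ⅛*(-2677454) = 3 + 1338727/4 = 1338739/4 ≈ 3.3469e+5)
√(1/(-4231) - o) = √(1/(-4231) - 1*1338739/4) = √(-1/4231 - 1338739/4) = √(-5664204713/16924) = I*√23965250140703/8462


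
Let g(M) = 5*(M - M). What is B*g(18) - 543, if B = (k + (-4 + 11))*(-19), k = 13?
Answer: -543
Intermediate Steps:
B = -380 (B = (13 + (-4 + 11))*(-19) = (13 + 7)*(-19) = 20*(-19) = -380)
g(M) = 0 (g(M) = 5*0 = 0)
B*g(18) - 543 = -380*0 - 543 = 0 - 543 = -543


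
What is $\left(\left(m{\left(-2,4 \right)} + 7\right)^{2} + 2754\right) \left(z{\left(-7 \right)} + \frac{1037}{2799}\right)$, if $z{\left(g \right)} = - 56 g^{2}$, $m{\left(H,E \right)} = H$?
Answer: $- \frac{21341105401}{2799} \approx -7.6245 \cdot 10^{6}$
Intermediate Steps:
$\left(\left(m{\left(-2,4 \right)} + 7\right)^{2} + 2754\right) \left(z{\left(-7 \right)} + \frac{1037}{2799}\right) = \left(\left(-2 + 7\right)^{2} + 2754\right) \left(- 56 \left(-7\right)^{2} + \frac{1037}{2799}\right) = \left(5^{2} + 2754\right) \left(\left(-56\right) 49 + 1037 \cdot \frac{1}{2799}\right) = \left(25 + 2754\right) \left(-2744 + \frac{1037}{2799}\right) = 2779 \left(- \frac{7679419}{2799}\right) = - \frac{21341105401}{2799}$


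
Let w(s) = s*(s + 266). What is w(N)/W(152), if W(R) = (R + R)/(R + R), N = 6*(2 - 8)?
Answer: -8280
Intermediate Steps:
N = -36 (N = 6*(-6) = -36)
w(s) = s*(266 + s)
W(R) = 1 (W(R) = (2*R)/((2*R)) = (2*R)*(1/(2*R)) = 1)
w(N)/W(152) = -36*(266 - 36)/1 = -36*230*1 = -8280*1 = -8280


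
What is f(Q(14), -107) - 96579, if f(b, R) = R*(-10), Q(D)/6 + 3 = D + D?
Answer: -95509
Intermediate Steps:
Q(D) = -18 + 12*D (Q(D) = -18 + 6*(D + D) = -18 + 6*(2*D) = -18 + 12*D)
f(b, R) = -10*R
f(Q(14), -107) - 96579 = -10*(-107) - 96579 = 1070 - 96579 = -95509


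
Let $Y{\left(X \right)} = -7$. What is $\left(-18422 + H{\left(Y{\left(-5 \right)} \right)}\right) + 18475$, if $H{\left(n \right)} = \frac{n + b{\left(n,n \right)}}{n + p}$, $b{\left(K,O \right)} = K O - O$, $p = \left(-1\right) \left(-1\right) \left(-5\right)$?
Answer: $\frac{587}{12} \approx 48.917$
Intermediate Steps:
$p = -5$ ($p = 1 \left(-5\right) = -5$)
$b{\left(K,O \right)} = - O + K O$
$H{\left(n \right)} = \frac{n + n \left(-1 + n\right)}{-5 + n}$ ($H{\left(n \right)} = \frac{n + n \left(-1 + n\right)}{n - 5} = \frac{n + n \left(-1 + n\right)}{-5 + n}$)
$\left(-18422 + H{\left(Y{\left(-5 \right)} \right)}\right) + 18475 = \left(-18422 + \frac{\left(-7\right)^{2}}{-5 - 7}\right) + 18475 = \left(-18422 + \frac{49}{-12}\right) + 18475 = \left(-18422 + 49 \left(- \frac{1}{12}\right)\right) + 18475 = \left(-18422 - \frac{49}{12}\right) + 18475 = - \frac{221113}{12} + 18475 = \frac{587}{12}$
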